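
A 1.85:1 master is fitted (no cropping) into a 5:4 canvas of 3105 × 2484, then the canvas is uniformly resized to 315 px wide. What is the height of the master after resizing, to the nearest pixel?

170 px

Fitted into 3105×2484, the master spans the width; its height is 3105 / 1.850 ≈ 1678.38 px.
Scaling 3105 → 315 is ×0.1014, so the height becomes 1678.38 × 0.1014 ≈ 170.27 px.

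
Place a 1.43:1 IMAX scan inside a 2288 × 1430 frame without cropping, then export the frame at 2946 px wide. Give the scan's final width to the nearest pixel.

At 2288×1430 the scan is height-limited, so width = 1430 × 1.430 ≈ 2044.90 px.
Resizing to 2946 px wide multiplies everything by 1.2876: 2044.90 → 2632.99 px.

2633 px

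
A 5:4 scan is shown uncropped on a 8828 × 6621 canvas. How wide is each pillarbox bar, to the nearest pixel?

5:4 (1.250) < 4:3 (1.333), so the scan fills the height.
That makes the image 8276.25 px wide (6621 × 5/4).
Leftover width: 8828 − 8276.25 = 551.75 px → 275.88 each side.

276 px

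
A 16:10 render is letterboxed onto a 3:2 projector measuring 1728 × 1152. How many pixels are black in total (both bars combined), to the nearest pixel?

124416 pixels

16:10 (1.600) > 3:2 (1.500), so the render fills the width.
That makes the image 1080.0000 px tall (1728 × 10/16).
Leftover height: 1152 − 1080.0000 = 72.0000 px.
That's 72.0000 × 1728 ≈ 124416 black pixels.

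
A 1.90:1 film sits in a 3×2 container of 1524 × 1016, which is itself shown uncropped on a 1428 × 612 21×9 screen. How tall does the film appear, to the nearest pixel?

1.90:1 in 1524×1016: fills the width, so the film is 1524.00 × 802.11.
3×2 in 1428×612: fills the height, so the intermediate becomes 918.00 × 612.00 — a scale of ×0.6024.
The film scales with it: height 802.11 × 0.6024 ≈ 483.16.

483 px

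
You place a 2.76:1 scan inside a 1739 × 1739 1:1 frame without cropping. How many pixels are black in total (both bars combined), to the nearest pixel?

2.76:1 is wider than 1:1, so it spans the full width.
The scan is 1739 / 2.760 ≈ 630.0725 px tall.
Leftover height: 1739 − 630.0725 = 1108.9275 px.
Bar area = 1108.9275 × 1739 ≈ 1928425 px.

1928425 pixels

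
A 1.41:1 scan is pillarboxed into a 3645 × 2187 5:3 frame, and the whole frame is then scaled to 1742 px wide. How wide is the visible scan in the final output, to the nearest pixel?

1474 px

Fitted into 3645×2187, the scan spans the height; its width is 2187 × 1.410 ≈ 3083.67 px.
Resizing to 1742 px wide multiplies everything by 0.4779: 3083.67 → 1473.73 px.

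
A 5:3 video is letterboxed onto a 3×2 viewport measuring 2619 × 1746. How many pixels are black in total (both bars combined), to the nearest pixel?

Since 1.667 > 1.500, the video is width-limited.
The video is 2619 × 3/5 ≈ 1571.4000 px tall.
1746 − 1571.4000 = 174.6000 px of bars.
Bar area = 174.6000 × 2619 ≈ 457277 px.

457277 pixels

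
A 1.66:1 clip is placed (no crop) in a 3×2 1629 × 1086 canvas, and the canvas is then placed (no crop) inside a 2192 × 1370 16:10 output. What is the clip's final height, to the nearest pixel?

1238 px

Inside the 1629×1086 canvas the clip is width-limited at 1629.00 × 981.33.
Second fit — the 3×2 canvas into 2192×1370 spans the height: 2055.00 × 1370.00 (×1.2615 from 1629×1086).
So the clip's height is 981.33 × 1.2615 ≈ 1237.95.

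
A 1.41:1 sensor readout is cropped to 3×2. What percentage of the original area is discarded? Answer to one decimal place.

Going from 1.41:1 to 3×2 means cutting height while keeping width.
Area ratio = (1.410)/(1.500) = 94.00%; the remaining 6.00% is cropped out.

6.0%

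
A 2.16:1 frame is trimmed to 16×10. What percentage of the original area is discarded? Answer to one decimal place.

25.9%

16×10 is narrower than 2.16:1, so the crop keeps the full height and trims the width.
(1.600)/(2.160) ≈ 0.741 of the area survives, leaving 25.93% discarded.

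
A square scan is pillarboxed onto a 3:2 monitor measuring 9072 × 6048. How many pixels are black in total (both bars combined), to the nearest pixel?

18289152 pixels

square is narrower than 3:2, so it spans the full height.
The scan is 6048 × 1/1 ≈ 6048.0000 px wide.
Black = 9072 − 6048.0000 = 3024.0000 px.
Bar area = 3024.0000 × 6048 ≈ 18289152 px.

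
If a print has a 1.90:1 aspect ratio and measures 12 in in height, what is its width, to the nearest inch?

23 in

12 × 1.900 = 22.80.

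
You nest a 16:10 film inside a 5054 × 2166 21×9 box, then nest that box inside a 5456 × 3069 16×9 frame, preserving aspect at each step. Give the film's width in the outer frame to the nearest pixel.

Inside the 5054×2166 canvas the film is height-limited at 3465.60 × 2166.00.
The 21×9 canvas is width-limited in 5456×3069, giving 5456.00 × 2338.29; scale factor 1.0795.
The film scales with it: width 3465.60 × 1.0795 ≈ 3741.26.

3741 px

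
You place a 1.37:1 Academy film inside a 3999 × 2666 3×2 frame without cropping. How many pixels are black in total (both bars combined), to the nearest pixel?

923982 pixels

1.37:1 Academy is narrower than 3×2, so it spans the full height.
The film is 2666 × 1.370 ≈ 3652.4200 px wide.
Leftover width: 3999 − 3652.4200 = 346.5800 px.
Across the 2666-px span: 346.5800 × 2666 ≈ 923982 px.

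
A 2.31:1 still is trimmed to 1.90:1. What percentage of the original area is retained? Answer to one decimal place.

1.90:1 is narrower than 2.31:1, so the crop keeps the full height and trims the width.
Fraction kept = (1.900)/(2.310) ≈ 82.25%.

82.3%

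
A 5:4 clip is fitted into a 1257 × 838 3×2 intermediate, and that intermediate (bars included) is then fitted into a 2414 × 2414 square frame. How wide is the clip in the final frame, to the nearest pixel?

2012 px

First fit — 5:4 into 1257×838 spans the height: 1047.50 × 838.00.
Second fit — the 3×2 canvas into 2414×2414 spans the width: 2414.00 × 1609.33 (×1.9204 from 1257×838).
So the clip's width is 1047.50 × 1.9204 ≈ 2011.67.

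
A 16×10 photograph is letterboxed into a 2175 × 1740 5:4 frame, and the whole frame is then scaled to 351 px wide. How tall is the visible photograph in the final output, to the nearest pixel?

219 px

Fitted into 2175×1740, the photograph spans the width; its height is 2175 × 10/16 ≈ 1359.38 px.
The frame scales by 351/2175 = 0.1614; 1359.38 × 0.1614 ≈ 219.38 px.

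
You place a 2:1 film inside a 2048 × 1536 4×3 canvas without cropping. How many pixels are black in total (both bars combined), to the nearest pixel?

2:1 (2.000) > 4×3 (1.333), so the film fills the width.
That makes the image 1024.0000 px tall (2048 × 1/2).
Leftover height: 1536 − 1024.0000 = 512.0000 px.
Across the 2048-px span: 512.0000 × 2048 ≈ 1048576 px.

1048576 pixels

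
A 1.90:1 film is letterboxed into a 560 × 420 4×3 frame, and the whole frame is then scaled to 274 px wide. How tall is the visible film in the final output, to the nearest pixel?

In the 560×420 frame the film fills the width: height = 560 / 1.900 ≈ 294.74 px.
The frame scales by 274/560 = 0.4893; 294.74 × 0.4893 ≈ 144.21 px.

144 px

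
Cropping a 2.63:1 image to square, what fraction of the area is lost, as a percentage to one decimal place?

62.0%

Going from 2.63:1 to square means cutting width while keeping height.
Area ratio = (1.000)/(2.630) = 38.02%; the remaining 61.98% is cropped out.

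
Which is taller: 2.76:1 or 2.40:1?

2.40:1

2.76 and 2.4; 2.76 > 2.4. The smaller width-to-height ratio is the taller frame.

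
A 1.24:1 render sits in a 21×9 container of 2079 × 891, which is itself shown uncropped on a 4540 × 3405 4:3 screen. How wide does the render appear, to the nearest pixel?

2413 px

First fit — 1.24:1 into 2079×891 spans the height: 1104.84 × 891.00.
21×9 in 4540×3405: fills the width, so the intermediate becomes 4540.00 × 1945.71 — a scale of ×2.1837.
Applying the same ×2.1837: 1104.84 → 2412.69.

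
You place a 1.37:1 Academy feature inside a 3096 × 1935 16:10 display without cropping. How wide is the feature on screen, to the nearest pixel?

2651 px

1.37:1 Academy (1.370) < 16:10 (1.600), so the feature fills the height.
Content width = 1935 × 1.370 ≈ 2650.95 px.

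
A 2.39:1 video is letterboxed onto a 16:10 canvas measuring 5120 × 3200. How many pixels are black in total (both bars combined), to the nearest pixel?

2.39:1 (2.390) > 16:10 (1.600), so the video fills the width.
That makes the image 2142.2594 px tall (5120 / 2.390).
Black = 3200 − 2142.2594 = 1057.7406 px.
Bar area = 1057.7406 × 5120 ≈ 5415632 px.

5415632 pixels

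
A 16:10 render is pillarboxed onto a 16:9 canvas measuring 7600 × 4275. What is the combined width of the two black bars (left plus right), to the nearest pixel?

760 px

16:10 is narrower than 16:9, so it spans the full height.
That makes the image 6840.00 px wide (4275 × 16/10).
Leftover width: 7600 − 6840.00 = 760.00 px.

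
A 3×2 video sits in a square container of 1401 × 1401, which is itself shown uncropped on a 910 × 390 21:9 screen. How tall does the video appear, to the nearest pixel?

First fit — 3×2 into 1401×1401 spans the width: 1401.00 × 934.00.
The square canvas is height-limited in 910×390, giving 390.00 × 390.00; scale factor 0.2784.
So the video's height is 934.00 × 0.2784 ≈ 260.00.

260 px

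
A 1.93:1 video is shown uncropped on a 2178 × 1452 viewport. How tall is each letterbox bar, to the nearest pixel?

162 px

1.93:1 is wider than 3×2, so it spans the full width.
That makes the image 1128.50 px tall (2178 / 1.930).
1452 − 1128.50 = 323.50 px of bars (161.75 each).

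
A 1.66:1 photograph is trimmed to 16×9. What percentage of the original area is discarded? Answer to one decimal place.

6.6%

The width stays; only height is cut (since 16×9 is wider than 1.66:1).
Fraction kept = (1.660)/(1.778) ≈ 93.38%, so 6.62% is lost.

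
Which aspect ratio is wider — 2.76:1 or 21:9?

2.76:1

2.76 and 21:9 = 2.333; 2.76 > 2.333.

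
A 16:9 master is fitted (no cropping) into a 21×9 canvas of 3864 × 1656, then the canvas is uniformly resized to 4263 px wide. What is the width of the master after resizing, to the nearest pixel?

At 3864×1656 the master is height-limited, so width = 1656 × 16/9 ≈ 2944.00 px.
Resizing to 4263 px wide multiplies everything by 1.1033: 2944.00 → 3248.00 px.

3248 px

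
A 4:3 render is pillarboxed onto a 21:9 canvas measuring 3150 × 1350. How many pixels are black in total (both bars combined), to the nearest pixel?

4:3 (1.333) < 21:9 (2.333), so the render fills the height.
That makes the image 1800.0000 px wide (1350 × 4/3).
3150 − 1800.0000 = 1350.0000 px of bars.
Across the 1350-px span: 1350.0000 × 1350 ≈ 1822500 px.

1822500 pixels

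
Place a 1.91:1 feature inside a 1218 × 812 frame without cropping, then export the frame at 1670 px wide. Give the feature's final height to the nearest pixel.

At 1218×812 the feature is width-limited, so height = 1218 / 1.910 ≈ 637.70 px.
Resizing to 1670 px wide multiplies everything by 1.3711: 637.70 → 874.35 px.

874 px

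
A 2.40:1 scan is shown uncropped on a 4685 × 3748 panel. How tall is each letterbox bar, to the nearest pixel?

898 px

2.40:1 (2.400) > 5:4 (1.250), so the scan fills the width.
The scan is 4685 / 2.400 ≈ 1952.08 px tall.
3748 − 1952.08 = 1795.92 px of bars (897.96 each).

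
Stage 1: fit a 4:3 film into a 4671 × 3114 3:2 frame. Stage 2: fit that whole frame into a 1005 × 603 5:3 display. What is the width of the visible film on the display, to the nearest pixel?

Inside the 4671×3114 canvas the film is height-limited at 4152.00 × 3114.00.
The 3:2 canvas is height-limited in 1005×603, giving 904.50 × 603.00; scale factor 0.1936.
The film scales with it: width 4152.00 × 0.1936 ≈ 804.00.

804 px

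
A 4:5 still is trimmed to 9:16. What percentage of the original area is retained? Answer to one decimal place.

Going from 4:5 to 9:16 means cutting width while keeping height.
Fraction kept = (0.562)/(0.800) ≈ 70.31%.

70.3%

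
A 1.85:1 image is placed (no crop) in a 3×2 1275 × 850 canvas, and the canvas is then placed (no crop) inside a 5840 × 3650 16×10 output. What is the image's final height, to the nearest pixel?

2959 px

1.85:1 in 1275×850: fills the width, so the image is 1275.00 × 689.19.
The 3×2 canvas is height-limited in 5840×3650, giving 5475.00 × 3650.00; scale factor 4.2941.
The image scales with it: height 689.19 × 4.2941 ≈ 2959.46.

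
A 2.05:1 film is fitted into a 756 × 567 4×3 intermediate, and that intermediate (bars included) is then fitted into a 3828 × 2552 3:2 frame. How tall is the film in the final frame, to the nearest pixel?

Inside the 756×567 canvas the film is width-limited at 756.00 × 368.78.
4×3 in 3828×2552: fills the height, so the intermediate becomes 3402.67 × 2552.00 — a scale of ×4.5009.
So the film's height is 368.78 × 4.5009 ≈ 1659.84.

1660 px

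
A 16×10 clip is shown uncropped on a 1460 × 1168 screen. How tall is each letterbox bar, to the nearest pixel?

16×10 (1.600) > 5:4 (1.250), so the clip fills the width.
Content height = 1460 × 10/16 ≈ 912.50 px.
Leftover height: 1168 − 912.50 = 255.50 px → 127.75 each side.

128 px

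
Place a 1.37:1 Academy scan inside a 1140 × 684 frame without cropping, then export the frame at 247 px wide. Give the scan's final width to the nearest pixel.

203 px

In the 1140×684 frame the scan fills the height: width = 684 × 1.370 ≈ 937.08 px.
The frame scales by 247/1140 = 0.2167; 937.08 × 0.2167 ≈ 203.03 px.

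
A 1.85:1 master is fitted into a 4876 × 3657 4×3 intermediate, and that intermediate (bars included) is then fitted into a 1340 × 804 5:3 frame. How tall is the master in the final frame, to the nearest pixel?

Inside the 4876×3657 canvas the master is width-limited at 4876.00 × 2635.68.
Second fit — the 4×3 canvas into 1340×804 spans the height: 1072.00 × 804.00 (×0.2199 from 4876×3657).
The master scales with it: height 2635.68 × 0.2199 ≈ 579.46.

579 px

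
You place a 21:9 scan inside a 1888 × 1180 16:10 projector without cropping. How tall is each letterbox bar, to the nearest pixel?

185 px

21:9 (2.333) > 16:10 (1.600), so the scan fills the width.
That makes the image 809.14 px tall (1888 × 9/21).
Leftover height: 1180 − 809.14 = 370.86 px → 185.43 each side.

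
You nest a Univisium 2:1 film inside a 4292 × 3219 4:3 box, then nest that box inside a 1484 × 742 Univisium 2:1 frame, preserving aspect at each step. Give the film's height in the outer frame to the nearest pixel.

495 px

Inside the 4292×3219 canvas the film is width-limited at 4292.00 × 2146.00.
4:3 in 1484×742: fills the height, so the intermediate becomes 989.33 × 742.00 — a scale of ×0.2305.
The film scales with it: height 2146.00 × 0.2305 ≈ 494.67.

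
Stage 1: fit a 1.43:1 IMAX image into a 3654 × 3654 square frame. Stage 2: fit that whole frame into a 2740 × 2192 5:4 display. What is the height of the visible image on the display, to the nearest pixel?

1533 px

Inside the 3654×3654 canvas the image is width-limited at 3654.00 × 2555.24.
The square canvas is height-limited in 2740×2192, giving 2192.00 × 2192.00; scale factor 0.5999.
So the image's height is 2555.24 × 0.5999 ≈ 1532.87.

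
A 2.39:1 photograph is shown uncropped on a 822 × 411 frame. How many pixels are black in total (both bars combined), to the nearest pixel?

55129 pixels

2.39:1 is wider than Univisium 2:1, so it spans the full width.
Content height = 822 / 2.390 ≈ 343.9331 px.
411 − 343.9331 = 67.0669 px of bars.
Across the 822-px span: 67.0669 × 822 ≈ 55129 px.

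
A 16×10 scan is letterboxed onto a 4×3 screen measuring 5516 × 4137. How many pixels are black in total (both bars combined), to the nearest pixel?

16×10 is wider than 4×3, so it spans the full width.
That makes the image 3447.5000 px tall (5516 × 10/16).
Black = 4137 − 3447.5000 = 689.5000 px.
Bar area = 689.5000 × 5516 ≈ 3803282 px.

3803282 pixels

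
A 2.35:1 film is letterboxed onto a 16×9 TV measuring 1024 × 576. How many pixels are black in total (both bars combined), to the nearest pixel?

143621 pixels

2.35:1 (2.350) > 16×9 (1.778), so the film fills the width.
The film is 1024 / 2.350 ≈ 435.7447 px tall.
Black = 576 − 435.7447 = 140.2553 px.
Bar area = 140.2553 × 1024 ≈ 143621 px.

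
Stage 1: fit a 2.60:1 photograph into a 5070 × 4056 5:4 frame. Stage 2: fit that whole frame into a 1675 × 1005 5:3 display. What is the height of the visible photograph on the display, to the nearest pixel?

2.60:1 in 5070×4056: fills the width, so the photograph is 5070.00 × 1950.00.
5:4 in 1675×1005: fills the height, so the intermediate becomes 1256.25 × 1005.00 — a scale of ×0.2478.
Applying the same ×0.2478: 1950.00 → 483.17.

483 px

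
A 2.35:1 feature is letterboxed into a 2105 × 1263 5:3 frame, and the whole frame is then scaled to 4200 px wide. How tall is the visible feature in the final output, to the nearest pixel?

Fitted into 2105×1263, the feature spans the width; its height is 2105 / 2.350 ≈ 895.74 px.
Scaling 2105 → 4200 is ×1.9952, so the height becomes 895.74 × 1.9952 ≈ 1787.23 px.

1787 px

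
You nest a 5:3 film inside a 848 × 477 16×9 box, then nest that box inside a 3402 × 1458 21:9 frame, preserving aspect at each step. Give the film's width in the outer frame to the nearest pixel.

Inside the 848×477 canvas the film is height-limited at 795.00 × 477.00.
Second fit — the 16×9 canvas into 3402×1458 spans the height: 2592.00 × 1458.00 (×3.0566 from 848×477).
So the film's width is 795.00 × 3.0566 ≈ 2430.00.

2430 px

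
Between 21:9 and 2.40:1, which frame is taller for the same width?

21:9 = 2.333 and 2.4; 2.4 > 2.333. The smaller width-to-height ratio is the taller frame.

21:9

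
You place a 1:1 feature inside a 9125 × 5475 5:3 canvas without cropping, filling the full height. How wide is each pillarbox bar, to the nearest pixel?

1825 px

Content width = 5475 × 1/1 ≈ 5475.00 px.
Leftover width: 9125 − 5475.00 = 3650.00 px → 1825.00 each side.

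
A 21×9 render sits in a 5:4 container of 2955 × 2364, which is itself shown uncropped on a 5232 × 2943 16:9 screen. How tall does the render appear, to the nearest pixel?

Inside the 2955×2364 canvas the render is width-limited at 2955.00 × 1266.43.
Second fit — the 5:4 canvas into 5232×2943 spans the height: 3678.75 × 2943.00 (×1.2449 from 2955×2364).
So the render's height is 1266.43 × 1.2449 ≈ 1576.61.

1577 px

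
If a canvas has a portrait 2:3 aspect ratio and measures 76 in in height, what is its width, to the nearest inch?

51 in

76·2/3 = 50.67.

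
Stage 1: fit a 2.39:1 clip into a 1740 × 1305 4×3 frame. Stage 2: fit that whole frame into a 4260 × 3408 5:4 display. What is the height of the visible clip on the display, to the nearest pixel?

2.39:1 in 1740×1305: fills the width, so the clip is 1740.00 × 728.03.
The 4×3 canvas is width-limited in 4260×3408, giving 4260.00 × 3195.00; scale factor 2.4483.
The clip scales with it: height 728.03 × 2.4483 ≈ 1782.43.

1782 px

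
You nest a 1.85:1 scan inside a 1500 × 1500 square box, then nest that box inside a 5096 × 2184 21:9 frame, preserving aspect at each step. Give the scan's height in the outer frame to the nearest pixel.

1181 px

1.85:1 in 1500×1500: fills the width, so the scan is 1500.00 × 810.81.
Second fit — the square canvas into 5096×2184 spans the height: 2184.00 × 2184.00 (×1.4560 from 1500×1500).
Applying the same ×1.4560: 810.81 → 1180.54.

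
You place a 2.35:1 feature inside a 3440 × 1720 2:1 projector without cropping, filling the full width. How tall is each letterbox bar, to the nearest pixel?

128 px

That makes the image 1463.83 px tall (3440 / 2.350).
Black = 1720 − 1463.83 = 256.17 px, or 128.09 per bar.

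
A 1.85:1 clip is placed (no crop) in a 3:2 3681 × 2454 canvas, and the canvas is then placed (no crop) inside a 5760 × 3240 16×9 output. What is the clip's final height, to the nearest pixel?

2627 px

First fit — 1.85:1 into 3681×2454 spans the width: 3681.00 × 1989.73.
The 3:2 canvas is height-limited in 5760×3240, giving 4860.00 × 3240.00; scale factor 1.3203.
So the clip's height is 1989.73 × 1.3203 ≈ 2627.03.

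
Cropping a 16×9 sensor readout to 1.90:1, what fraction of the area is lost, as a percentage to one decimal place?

6.4%

Going from 16×9 to 1.90:1 means cutting height while keeping width.
(1.778)/(1.900) ≈ 0.936 of the area survives, leaving 6.43% discarded.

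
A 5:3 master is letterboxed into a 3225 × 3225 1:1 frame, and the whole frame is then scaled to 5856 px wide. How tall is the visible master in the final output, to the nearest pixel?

3514 px

At 3225×3225 the master is width-limited, so height = 3225 × 3/5 ≈ 1935.00 px.
Resizing to 5856 px wide multiplies everything by 1.8158: 1935.00 → 3513.60 px.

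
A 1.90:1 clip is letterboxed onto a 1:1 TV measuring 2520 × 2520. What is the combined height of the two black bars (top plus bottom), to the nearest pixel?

1194 px

Since 1.900 > 1.000, the clip is width-limited.
Content height = 2520 / 1.900 ≈ 1326.32 px.
Leftover height: 2520 − 1326.32 = 1193.68 px.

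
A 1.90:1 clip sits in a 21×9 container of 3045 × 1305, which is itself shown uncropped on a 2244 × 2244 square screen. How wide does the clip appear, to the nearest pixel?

Inside the 3045×1305 canvas the clip is height-limited at 2479.50 × 1305.00.
21×9 in 2244×2244: fills the width, so the intermediate becomes 2244.00 × 961.71 — a scale of ×0.7369.
So the clip's width is 2479.50 × 0.7369 ≈ 1827.26.

1827 px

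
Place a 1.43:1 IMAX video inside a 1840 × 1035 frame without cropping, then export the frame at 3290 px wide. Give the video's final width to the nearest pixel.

2646 px

Fitted into 1840×1035, the video spans the height; its width is 1035 × 1.430 ≈ 1480.05 px.
Resizing to 3290 px wide multiplies everything by 1.7880: 1480.05 → 2646.39 px.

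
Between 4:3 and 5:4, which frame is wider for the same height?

4:3 = 1.333 and 5:4 = 1.25; 1.333 > 1.25.

4:3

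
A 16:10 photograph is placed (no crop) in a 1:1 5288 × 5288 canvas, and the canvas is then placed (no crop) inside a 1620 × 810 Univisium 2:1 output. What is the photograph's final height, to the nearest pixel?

506 px

16:10 in 5288×5288: fills the width, so the photograph is 5288.00 × 3305.00.
The 1:1 canvas is height-limited in 1620×810, giving 810.00 × 810.00; scale factor 0.1532.
Applying the same ×0.1532: 3305.00 → 506.25.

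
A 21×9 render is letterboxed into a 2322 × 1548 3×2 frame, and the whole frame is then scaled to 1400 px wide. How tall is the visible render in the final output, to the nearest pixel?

600 px

At 2322×1548 the render is width-limited, so height = 2322 × 9/21 ≈ 995.14 px.
Scaling 2322 → 1400 is ×0.6029, so the height becomes 995.14 × 0.6029 ≈ 600.00 px.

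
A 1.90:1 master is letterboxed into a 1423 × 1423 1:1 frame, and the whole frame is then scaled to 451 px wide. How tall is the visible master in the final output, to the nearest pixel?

At 1423×1423 the master is width-limited, so height = 1423 / 1.900 ≈ 748.95 px.
Scaling 1423 → 451 is ×0.3169, so the height becomes 748.95 × 0.3169 ≈ 237.37 px.

237 px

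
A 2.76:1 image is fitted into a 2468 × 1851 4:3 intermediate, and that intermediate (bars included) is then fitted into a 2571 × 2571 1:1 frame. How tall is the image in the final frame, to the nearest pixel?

932 px

First fit — 2.76:1 into 2468×1851 spans the width: 2468.00 × 894.20.
4:3 in 2571×2571: fills the width, so the intermediate becomes 2571.00 × 1928.25 — a scale of ×1.0417.
The image scales with it: height 894.20 × 1.0417 ≈ 931.52.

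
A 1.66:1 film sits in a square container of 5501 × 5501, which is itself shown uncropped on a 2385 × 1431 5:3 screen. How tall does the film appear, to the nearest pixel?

862 px

First fit — 1.66:1 into 5501×5501 spans the width: 5501.00 × 3313.86.
The square canvas is height-limited in 2385×1431, giving 1431.00 × 1431.00; scale factor 0.2601.
So the film's height is 3313.86 × 0.2601 ≈ 862.05.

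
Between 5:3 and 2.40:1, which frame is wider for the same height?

2.40:1

5:3 = 1.667 and 2.4; 2.4 > 1.667.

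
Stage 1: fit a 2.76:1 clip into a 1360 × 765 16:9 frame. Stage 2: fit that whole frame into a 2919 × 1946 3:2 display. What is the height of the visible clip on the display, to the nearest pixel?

1058 px

Inside the 1360×765 canvas the clip is width-limited at 1360.00 × 492.75.
16:9 in 2919×1946: fills the width, so the intermediate becomes 2919.00 × 1641.94 — a scale of ×2.1463.
So the clip's height is 492.75 × 2.1463 ≈ 1057.61.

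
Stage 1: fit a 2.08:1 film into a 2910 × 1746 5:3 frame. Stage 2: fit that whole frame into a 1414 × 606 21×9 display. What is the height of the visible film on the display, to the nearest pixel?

First fit — 2.08:1 into 2910×1746 spans the width: 2910.00 × 1399.04.
The 5:3 canvas is height-limited in 1414×606, giving 1010.00 × 606.00; scale factor 0.3471.
So the film's height is 1399.04 × 0.3471 ≈ 485.58.

486 px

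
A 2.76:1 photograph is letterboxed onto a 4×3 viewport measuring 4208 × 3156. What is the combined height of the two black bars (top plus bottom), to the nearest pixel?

Since 2.760 > 1.333, the photograph is width-limited.
Content height = 4208 / 2.760 ≈ 1524.64 px.
Leftover height: 3156 − 1524.64 = 1631.36 px.

1631 px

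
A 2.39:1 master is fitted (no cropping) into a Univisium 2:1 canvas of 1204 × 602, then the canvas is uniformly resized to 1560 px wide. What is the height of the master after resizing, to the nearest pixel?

At 1204×602 the master is width-limited, so height = 1204 / 2.390 ≈ 503.77 px.
Resizing to 1560 px wide multiplies everything by 1.2957: 503.77 → 652.72 px.

653 px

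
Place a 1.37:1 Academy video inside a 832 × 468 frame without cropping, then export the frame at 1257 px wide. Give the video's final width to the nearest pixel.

969 px

At 832×468 the video is height-limited, so width = 468 × 1.370 ≈ 641.16 px.
The frame scales by 1257/832 = 1.5108; 641.16 × 1.5108 ≈ 968.68 px.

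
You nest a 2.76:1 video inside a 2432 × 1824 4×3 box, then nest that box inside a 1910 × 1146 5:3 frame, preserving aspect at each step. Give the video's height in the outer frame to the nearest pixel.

First fit — 2.76:1 into 2432×1824 spans the width: 2432.00 × 881.16.
The 4×3 canvas is height-limited in 1910×1146, giving 1528.00 × 1146.00; scale factor 0.6283.
Applying the same ×0.6283: 881.16 → 553.62.

554 px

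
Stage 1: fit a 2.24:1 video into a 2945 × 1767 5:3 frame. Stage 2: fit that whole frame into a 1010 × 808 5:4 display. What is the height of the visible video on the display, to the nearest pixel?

451 px

Inside the 2945×1767 canvas the video is width-limited at 2945.00 × 1314.73.
5:3 in 1010×808: fills the width, so the intermediate becomes 1010.00 × 606.00 — a scale of ×0.3430.
So the video's height is 1314.73 × 0.3430 ≈ 450.89.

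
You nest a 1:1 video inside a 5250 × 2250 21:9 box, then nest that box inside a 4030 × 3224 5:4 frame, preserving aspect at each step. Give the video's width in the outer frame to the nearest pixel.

1727 px

First fit — 1:1 into 5250×2250 spans the height: 2250.00 × 2250.00.
Second fit — the 21:9 canvas into 4030×3224 spans the width: 4030.00 × 1727.14 (×0.7676 from 5250×2250).
The video scales with it: width 2250.00 × 0.7676 ≈ 1727.14.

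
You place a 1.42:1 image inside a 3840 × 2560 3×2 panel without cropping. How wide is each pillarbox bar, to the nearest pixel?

1.42:1 (1.420) < 3×2 (1.500), so the image fills the height.
That makes the image 3635.20 px wide (2560 × 1.420).
Black = 3840 − 3635.20 = 204.80 px, or 102.40 per bar.

102 px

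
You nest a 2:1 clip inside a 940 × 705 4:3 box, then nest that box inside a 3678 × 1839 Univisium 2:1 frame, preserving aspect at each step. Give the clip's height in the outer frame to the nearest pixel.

1226 px

2:1 in 940×705: fills the width, so the clip is 940.00 × 470.00.
The 4:3 canvas is height-limited in 3678×1839, giving 2452.00 × 1839.00; scale factor 2.6085.
Applying the same ×2.6085: 470.00 → 1226.00.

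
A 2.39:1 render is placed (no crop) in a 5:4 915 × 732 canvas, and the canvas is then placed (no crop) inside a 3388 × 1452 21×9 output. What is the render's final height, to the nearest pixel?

First fit — 2.39:1 into 915×732 spans the width: 915.00 × 382.85.
Second fit — the 5:4 canvas into 3388×1452 spans the height: 1815.00 × 1452.00 (×1.9836 from 915×732).
Applying the same ×1.9836: 382.85 → 759.41.

759 px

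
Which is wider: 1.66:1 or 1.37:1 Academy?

1.66 and 1.37; 1.66 > 1.37.

1.66:1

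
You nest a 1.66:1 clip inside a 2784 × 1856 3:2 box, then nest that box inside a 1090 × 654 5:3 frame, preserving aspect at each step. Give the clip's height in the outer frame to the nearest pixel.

Inside the 2784×1856 canvas the clip is width-limited at 2784.00 × 1677.11.
Second fit — the 3:2 canvas into 1090×654 spans the height: 981.00 × 654.00 (×0.3524 from 2784×1856).
Applying the same ×0.3524: 1677.11 → 590.96.

591 px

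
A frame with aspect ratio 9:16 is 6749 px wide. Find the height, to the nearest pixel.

At 9:16, 6749 × 16/9 ≈ 11998.22.

11998 px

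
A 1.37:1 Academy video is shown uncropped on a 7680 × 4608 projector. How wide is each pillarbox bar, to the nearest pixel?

1.37:1 Academy (1.370) < 5:3 (1.667), so the video fills the height.
The video is 4608 × 1.370 ≈ 6312.96 px wide.
Black = 7680 − 6312.96 = 1367.04 px, or 683.52 per bar.

684 px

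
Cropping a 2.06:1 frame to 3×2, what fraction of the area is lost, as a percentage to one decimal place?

27.2%

The height stays; only width is cut (since 3×2 is narrower than 2.06:1).
(1.500)/(2.060) ≈ 0.728 of the area survives, leaving 27.18% discarded.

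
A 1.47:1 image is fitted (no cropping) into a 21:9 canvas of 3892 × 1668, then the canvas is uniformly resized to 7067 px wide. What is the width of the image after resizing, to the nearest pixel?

Fitted into 3892×1668, the image spans the height; its width is 1668 × 1.470 ≈ 2451.96 px.
Resizing to 7067 px wide multiplies everything by 1.8158: 2451.96 → 4452.21 px.

4452 px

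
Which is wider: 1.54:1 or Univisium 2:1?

1.54 and Univisium 2:1 = 2; 2 > 1.54.

Univisium 2:1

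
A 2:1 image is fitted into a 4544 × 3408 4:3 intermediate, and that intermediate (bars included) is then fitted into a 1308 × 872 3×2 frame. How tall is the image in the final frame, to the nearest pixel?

581 px

2:1 in 4544×3408: fills the width, so the image is 4544.00 × 2272.00.
The 4:3 canvas is height-limited in 1308×872, giving 1162.67 × 872.00; scale factor 0.2559.
Applying the same ×0.2559: 2272.00 → 581.33.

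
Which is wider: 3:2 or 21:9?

21:9

3:2 = 1.5 and 21:9 = 2.333; 2.333 > 1.5.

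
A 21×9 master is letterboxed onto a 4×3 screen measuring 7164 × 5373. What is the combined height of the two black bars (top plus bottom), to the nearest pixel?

Since 2.333 > 1.333, the master is width-limited.
That makes the image 3070.29 px tall (7164 × 9/21).
Black = 5373 − 3070.29 = 2302.71 px.

2303 px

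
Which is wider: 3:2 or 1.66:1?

1.66:1

3:2 = 1.5 and 1.66; 1.66 > 1.5.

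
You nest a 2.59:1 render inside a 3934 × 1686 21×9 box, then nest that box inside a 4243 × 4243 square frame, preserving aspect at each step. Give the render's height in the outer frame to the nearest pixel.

1638 px

First fit — 2.59:1 into 3934×1686 spans the width: 3934.00 × 1518.92.
Second fit — the 21×9 canvas into 4243×4243 spans the width: 4243.00 × 1818.43 (×1.0785 from 3934×1686).
Applying the same ×1.0785: 1518.92 → 1638.22.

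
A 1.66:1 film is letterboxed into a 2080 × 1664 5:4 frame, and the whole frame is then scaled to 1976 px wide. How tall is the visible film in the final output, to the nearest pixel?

At 2080×1664 the film is width-limited, so height = 2080 / 1.660 ≈ 1253.01 px.
Resizing to 1976 px wide multiplies everything by 0.9500: 1253.01 → 1190.36 px.

1190 px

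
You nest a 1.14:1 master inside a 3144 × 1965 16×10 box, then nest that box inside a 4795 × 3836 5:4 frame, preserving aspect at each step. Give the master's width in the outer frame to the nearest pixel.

3416 px

First fit — 1.14:1 into 3144×1965 spans the height: 2240.10 × 1965.00.
The 16×10 canvas is width-limited in 4795×3836, giving 4795.00 × 2996.88; scale factor 1.5251.
So the master's width is 2240.10 × 1.5251 ≈ 3416.44.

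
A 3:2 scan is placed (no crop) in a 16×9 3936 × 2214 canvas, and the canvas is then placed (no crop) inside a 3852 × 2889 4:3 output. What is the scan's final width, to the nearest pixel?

3250 px

First fit — 3:2 into 3936×2214 spans the height: 3321.00 × 2214.00.
16×9 in 3852×2889: fills the width, so the intermediate becomes 3852.00 × 2166.75 — a scale of ×0.9787.
Applying the same ×0.9787: 3321.00 → 3250.12.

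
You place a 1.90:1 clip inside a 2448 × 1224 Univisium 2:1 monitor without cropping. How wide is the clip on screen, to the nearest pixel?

2326 px

Since 1.900 < 2.000, the clip is height-limited.
That makes the image 2325.60 px wide (1224 × 1.900).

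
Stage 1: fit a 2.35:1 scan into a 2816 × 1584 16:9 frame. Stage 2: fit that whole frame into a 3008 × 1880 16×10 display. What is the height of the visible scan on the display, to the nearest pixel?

1280 px

2.35:1 in 2816×1584: fills the width, so the scan is 2816.00 × 1198.30.
16:9 in 3008×1880: fills the width, so the intermediate becomes 3008.00 × 1692.00 — a scale of ×1.0682.
Applying the same ×1.0682: 1198.30 → 1280.00.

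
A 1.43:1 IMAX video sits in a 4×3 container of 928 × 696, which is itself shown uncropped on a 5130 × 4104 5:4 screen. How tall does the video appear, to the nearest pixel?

Inside the 928×696 canvas the video is width-limited at 928.00 × 648.95.
4×3 in 5130×4104: fills the width, so the intermediate becomes 5130.00 × 3847.50 — a scale of ×5.5280.
The video scales with it: height 648.95 × 5.5280 ≈ 3587.41.

3587 px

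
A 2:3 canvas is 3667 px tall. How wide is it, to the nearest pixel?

Width = 3667 / 3 × 2 = 2444.67.

2445 px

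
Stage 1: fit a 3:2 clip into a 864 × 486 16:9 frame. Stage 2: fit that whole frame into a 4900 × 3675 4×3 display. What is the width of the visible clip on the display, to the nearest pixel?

First fit — 3:2 into 864×486 spans the height: 729.00 × 486.00.
Second fit — the 16:9 canvas into 4900×3675 spans the width: 4900.00 × 2756.25 (×5.6713 from 864×486).
So the clip's width is 729.00 × 5.6713 ≈ 4134.38.

4134 px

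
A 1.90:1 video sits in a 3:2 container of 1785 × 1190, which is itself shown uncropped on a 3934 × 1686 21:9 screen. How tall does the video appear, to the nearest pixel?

1331 px

First fit — 1.90:1 into 1785×1190 spans the width: 1785.00 × 939.47.
3:2 in 3934×1686: fills the height, so the intermediate becomes 2529.00 × 1686.00 — a scale of ×1.4168.
The video scales with it: height 939.47 × 1.4168 ≈ 1331.05.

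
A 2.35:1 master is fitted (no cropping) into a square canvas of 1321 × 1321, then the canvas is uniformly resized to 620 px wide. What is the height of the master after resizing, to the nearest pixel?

264 px

Fitted into 1321×1321, the master spans the width; its height is 1321 / 2.350 ≈ 562.13 px.
The frame scales by 620/1321 = 0.4693; 562.13 × 0.4693 ≈ 263.83 px.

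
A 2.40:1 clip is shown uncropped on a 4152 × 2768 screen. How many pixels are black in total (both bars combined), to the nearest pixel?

4309776 pixels

2.40:1 (2.400) > 3×2 (1.500), so the clip fills the width.
Content height = 4152 / 2.400 ≈ 1730.0000 px.
2768 − 1730.0000 = 1038.0000 px of bars.
That's 1038.0000 × 4152 ≈ 4309776 black pixels.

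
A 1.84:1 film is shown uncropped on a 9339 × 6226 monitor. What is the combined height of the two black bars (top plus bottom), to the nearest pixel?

1150 px

Since 1.840 > 1.500, the film is width-limited.
The film is 9339 / 1.840 ≈ 5075.54 px tall.
6226 − 5075.54 = 1150.46 px of bars.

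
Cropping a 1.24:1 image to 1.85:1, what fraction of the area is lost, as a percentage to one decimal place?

33.0%

1.85:1 is wider than 1.24:1, so the crop keeps the full width and trims the height.
(1.240)/(1.850) ≈ 0.670 of the area survives, leaving 32.97% discarded.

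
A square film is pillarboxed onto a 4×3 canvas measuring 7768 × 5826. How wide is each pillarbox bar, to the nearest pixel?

Since 1.000 < 1.333, the film is height-limited.
That makes the image 5826.00 px wide (5826 × 1/1).
Leftover width: 7768 − 5826.00 = 1942.00 px → 971.00 each side.

971 px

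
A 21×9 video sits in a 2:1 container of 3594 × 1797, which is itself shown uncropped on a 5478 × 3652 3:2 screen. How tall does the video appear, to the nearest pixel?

21×9 in 3594×1797: fills the width, so the video is 3594.00 × 1540.29.
Second fit — the 2:1 canvas into 5478×3652 spans the width: 5478.00 × 2739.00 (×1.5242 from 3594×1797).
The video scales with it: height 1540.29 × 1.5242 ≈ 2347.71.

2348 px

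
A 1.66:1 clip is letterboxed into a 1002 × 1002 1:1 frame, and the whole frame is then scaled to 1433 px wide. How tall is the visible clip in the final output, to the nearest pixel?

Fitted into 1002×1002, the clip spans the width; its height is 1002 / 1.660 ≈ 603.61 px.
The frame scales by 1433/1002 = 1.4301; 603.61 × 1.4301 ≈ 863.25 px.

863 px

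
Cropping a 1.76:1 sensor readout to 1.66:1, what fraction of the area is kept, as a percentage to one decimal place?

94.3%

1.66:1 is narrower than 1.76:1, so the crop keeps the full height and trims the width.
Area ratio = (1.660)/(1.760) = 94.32% retained.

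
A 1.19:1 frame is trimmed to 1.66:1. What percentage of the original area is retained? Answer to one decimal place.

71.7%

1.66:1 is wider than 1.19:1, so the crop keeps the full width and trims the height.
Fraction kept = (1.190)/(1.660) ≈ 71.69%.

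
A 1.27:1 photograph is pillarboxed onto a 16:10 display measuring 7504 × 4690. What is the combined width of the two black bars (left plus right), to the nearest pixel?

1.27:1 (1.270) < 16:10 (1.600), so the photograph fills the height.
Content width = 4690 × 1.270 ≈ 5956.30 px.
Black = 7504 − 5956.30 = 1547.70 px.

1548 px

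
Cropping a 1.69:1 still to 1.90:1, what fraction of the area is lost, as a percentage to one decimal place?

Going from 1.69:1 to 1.90:1 means cutting height while keeping width.
Fraction kept = (1.690)/(1.900) ≈ 88.95%, so 11.05% is lost.

11.1%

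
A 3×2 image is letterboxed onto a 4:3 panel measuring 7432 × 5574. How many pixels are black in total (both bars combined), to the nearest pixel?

3×2 is wider than 4:3, so it spans the full width.
The image is 7432 × 2/3 ≈ 4954.6667 px tall.
Leftover height: 5574 − 4954.6667 = 619.3333 px.
Across the 7432-px span: 619.3333 × 7432 ≈ 4602885 px.

4602885 pixels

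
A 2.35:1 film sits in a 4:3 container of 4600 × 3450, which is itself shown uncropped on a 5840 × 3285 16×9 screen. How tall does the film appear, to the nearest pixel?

1864 px

First fit — 2.35:1 into 4600×3450 spans the width: 4600.00 × 1957.45.
The 4:3 canvas is height-limited in 5840×3285, giving 4380.00 × 3285.00; scale factor 0.9522.
The film scales with it: height 1957.45 × 0.9522 ≈ 1863.83.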